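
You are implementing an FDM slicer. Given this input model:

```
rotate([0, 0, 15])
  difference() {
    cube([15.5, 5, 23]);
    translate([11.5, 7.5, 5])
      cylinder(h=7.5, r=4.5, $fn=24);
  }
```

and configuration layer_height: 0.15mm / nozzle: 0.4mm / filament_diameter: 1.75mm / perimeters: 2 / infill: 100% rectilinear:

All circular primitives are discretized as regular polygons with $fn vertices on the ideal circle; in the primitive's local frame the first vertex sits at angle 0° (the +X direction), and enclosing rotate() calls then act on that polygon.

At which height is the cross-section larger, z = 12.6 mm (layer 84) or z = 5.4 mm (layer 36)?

layer 84 (z = 12.6 mm)

Layer 84 (z = 12.6): the 15.5×5 cube contributes its full rectangle (area 77.50 mm²); the cylinder at (11.5, 7.5) does not reach this height (z outside [5, 12.5]); Taking the first minus the rest: none of the subtracted shapes is present at this height, so the 15.5×5 cube is unchanged — area = 77.50 mm²; (whole slice rotated 15° about Z — lengths, areas and connectivity unchanged). So its area = 77.50 mm². Layer 36 (z = 5.4): the cube (footprint 15.5×5) is included at this height (area 77.50 mm²); the r=4.5 cylinder at (11.5, 7.5) gives a regular 24-gon of circumradius 4.5 (constant along its height) (area = (24/2)·4.500²·sin(360°/24) = 62.89 mm²); Taking the first minus the rest: starting from the 15.5×5 cube (77.50 mm²), the r=4.5 cylinder at (11.5, 7.5) partially overlaps it — only the 10.30 mm² overlap (of its 62.89 mm²) is removed, clipping the outline — area = 67.20 mm²; (whole slice rotated 15° about Z — lengths, areas and connectivity unchanged). So its area = 67.20 mm². Layer 84 is larger (77.50 vs 67.20 mm²).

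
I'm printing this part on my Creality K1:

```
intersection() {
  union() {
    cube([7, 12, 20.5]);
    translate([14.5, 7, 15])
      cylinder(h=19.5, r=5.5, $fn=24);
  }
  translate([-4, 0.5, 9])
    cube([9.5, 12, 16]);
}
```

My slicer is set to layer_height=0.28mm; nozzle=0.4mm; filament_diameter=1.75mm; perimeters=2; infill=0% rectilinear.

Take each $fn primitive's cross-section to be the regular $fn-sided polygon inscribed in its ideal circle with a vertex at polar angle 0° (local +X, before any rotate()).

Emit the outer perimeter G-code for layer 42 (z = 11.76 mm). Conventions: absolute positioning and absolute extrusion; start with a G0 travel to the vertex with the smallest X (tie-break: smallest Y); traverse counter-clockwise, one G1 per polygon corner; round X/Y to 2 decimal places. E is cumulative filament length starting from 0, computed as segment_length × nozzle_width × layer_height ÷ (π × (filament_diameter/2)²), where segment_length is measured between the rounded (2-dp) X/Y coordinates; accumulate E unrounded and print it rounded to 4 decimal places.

G0 X0.00 Y0.50 Z11.76
G1 X5.50 Y0.50 E0.2561
G1 X5.50 Y12.00 E0.7916
G1 X0.00 Y12.00 E1.0477
G1 X0.00 Y0.50 E1.5832

At z = 11.76 mm: the 7×12 cube contributes its full rectangle; the cylinder at (14.5, 7) is absent (z outside [15, 34.5]); Combining (union): only the 7×12 cube is present, so the union is just that shape — 1 connected region; the cube at (-4, 0.5) is present — its section is the full 9.5×12 rectangle; After intersecting: the 9.5×12 cube at (-4, 0.5) partially overlaps the result so far; clipping to the common part keeps 63.25 mm² — 1 connected region. The outline is a single polygon with 4 vertices. Extrusion per mm of travel: 0.4 × 0.28 / (π × 0.875²) = 0.046564. Accumulating E over each segment gives final E = 1.5832.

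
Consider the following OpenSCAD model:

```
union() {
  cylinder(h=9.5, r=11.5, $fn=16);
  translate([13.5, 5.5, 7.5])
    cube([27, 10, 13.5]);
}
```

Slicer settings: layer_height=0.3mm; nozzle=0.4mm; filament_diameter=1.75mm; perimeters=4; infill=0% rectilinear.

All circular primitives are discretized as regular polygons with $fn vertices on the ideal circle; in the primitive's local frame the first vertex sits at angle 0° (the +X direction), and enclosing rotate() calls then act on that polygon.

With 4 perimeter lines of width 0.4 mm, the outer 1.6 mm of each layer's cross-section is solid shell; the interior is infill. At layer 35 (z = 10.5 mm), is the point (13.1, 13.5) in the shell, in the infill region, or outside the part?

At z = 10.5 mm: the cylinder is not intersected at this z (z outside [0, 9.5]); the 27×10 cube at (13.5, 5.5) contributes its full rectangle; Merging all regions: only the 27×10 cube at (13.5, 5.5) is present, so the union is just that shape — 1 connected region. Overall, the cross-section is a single solid region. The nearest boundary edge runs (13.50, 15.50)→(13.50, 5.50); distance from the point to it = 0.40 mm. The point is not inside any of the regions above, so it lies outside the cross-section (0.40 mm from the nearest boundary).

outside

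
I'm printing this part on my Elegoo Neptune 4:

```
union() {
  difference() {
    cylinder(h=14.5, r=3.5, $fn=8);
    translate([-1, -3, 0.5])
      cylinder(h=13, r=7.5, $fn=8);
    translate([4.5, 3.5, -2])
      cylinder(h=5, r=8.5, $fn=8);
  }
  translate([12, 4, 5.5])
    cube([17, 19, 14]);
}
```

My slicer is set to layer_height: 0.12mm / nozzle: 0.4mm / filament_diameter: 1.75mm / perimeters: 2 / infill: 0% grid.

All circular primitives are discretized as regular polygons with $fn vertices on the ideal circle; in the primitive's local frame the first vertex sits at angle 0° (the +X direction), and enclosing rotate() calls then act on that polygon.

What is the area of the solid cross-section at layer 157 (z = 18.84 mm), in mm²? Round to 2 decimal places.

323.00 mm²

At z = 18.84 mm: the cylinder is absent (z outside [0, 14.5]); the cylinder at (-1, -3) does not reach this height (z outside [0.5, 13.5]); the cylinder at (4.5, 3.5) is not intersected at this z (z outside [-2, 3]); After the difference (first − rest): the first operand is absent here, so nothing remains; the cube at (12, 4) is present — its section is the full 17×19 rectangle (area 323.00 mm²); Taking the union: only the 17×19 cube at (12, 4) is present, so the union is just that shape — area = 323.00 mm². Overall, the cross-section is a single solid region. Net area = 323.00 mm².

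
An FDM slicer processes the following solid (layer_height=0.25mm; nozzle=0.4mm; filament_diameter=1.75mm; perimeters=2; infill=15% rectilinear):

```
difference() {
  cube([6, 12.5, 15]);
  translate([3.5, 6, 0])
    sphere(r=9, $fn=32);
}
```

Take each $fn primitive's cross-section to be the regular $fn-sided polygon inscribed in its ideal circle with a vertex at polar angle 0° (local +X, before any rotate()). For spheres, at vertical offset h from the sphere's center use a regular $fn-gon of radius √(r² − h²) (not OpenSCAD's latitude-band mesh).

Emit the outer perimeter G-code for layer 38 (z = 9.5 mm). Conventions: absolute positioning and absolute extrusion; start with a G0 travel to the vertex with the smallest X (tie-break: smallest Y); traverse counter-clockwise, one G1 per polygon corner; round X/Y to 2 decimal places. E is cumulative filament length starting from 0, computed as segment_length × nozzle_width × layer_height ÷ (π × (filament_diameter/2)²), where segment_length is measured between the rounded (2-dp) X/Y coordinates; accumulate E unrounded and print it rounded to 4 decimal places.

At z = 9.5 mm: the cube is present — its section is the full 6×12.5 rectangle; the sphere at (3.5, 6) is not intersected at this z (|z−center|=9.500 > r=9); Taking the first minus the rest: none of the subtracted shapes is present at this height, so the 6×12.5 cube is unchanged — 1 connected region. The outline is a single polygon with 4 vertices. Extrusion per mm of travel: 0.4 × 0.25 / (π × 0.875²) = 0.041575. Accumulating E over each segment gives final E = 1.5383.

G0 X0.00 Y0.00 Z9.50
G1 X6.00 Y0.00 E0.2495
G1 X6.00 Y12.50 E0.7691
G1 X0.00 Y12.50 E1.0186
G1 X0.00 Y0.00 E1.5383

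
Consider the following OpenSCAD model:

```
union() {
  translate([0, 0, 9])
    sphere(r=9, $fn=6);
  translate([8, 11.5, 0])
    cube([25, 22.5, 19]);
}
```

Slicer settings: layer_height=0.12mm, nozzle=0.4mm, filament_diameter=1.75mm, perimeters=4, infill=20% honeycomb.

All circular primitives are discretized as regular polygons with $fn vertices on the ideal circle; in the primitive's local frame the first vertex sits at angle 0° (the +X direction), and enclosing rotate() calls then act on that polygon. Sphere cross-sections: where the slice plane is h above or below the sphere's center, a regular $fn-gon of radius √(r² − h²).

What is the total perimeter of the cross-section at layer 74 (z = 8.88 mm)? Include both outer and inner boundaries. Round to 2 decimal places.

149.00 mm

At z = 8.88 mm: the r=9 sphere contributes a regular 6-gon of circumradius √(9²−0.12²) = 8.999 (perimeter = 2·6·8.999·sin(180°/6) = 54.00 mm); the 25×22.5 cube at (8, 11.5) contributes its full rectangle (perimeter 95.00 mm); Taking the union: the 2 present regions are separate (no shared area or edge), so areas and boundary lengths simply add and each stays a separate island — boundary = 149.00 mm. Overall, the cross-section has 2 separate islands. Total boundary length (outer) = 149.00 mm.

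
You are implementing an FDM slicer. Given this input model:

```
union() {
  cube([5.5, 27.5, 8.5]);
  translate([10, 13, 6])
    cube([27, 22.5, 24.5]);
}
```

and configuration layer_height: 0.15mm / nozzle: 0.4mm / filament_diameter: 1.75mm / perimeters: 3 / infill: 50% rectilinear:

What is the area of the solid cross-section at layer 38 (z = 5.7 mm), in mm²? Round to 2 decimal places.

At z = 5.7 mm: the cube (footprint 5.5×27.5) is included at this height (area 151.25 mm²); the cube at (10, 13) is absent (z outside [6, 30.5]); Merging all regions: only the 5.5×27.5 cube is present, so the union is just that shape — area = 151.25 mm². Overall, the cross-section is a single solid region. Net area = 151.25 mm².

151.25 mm²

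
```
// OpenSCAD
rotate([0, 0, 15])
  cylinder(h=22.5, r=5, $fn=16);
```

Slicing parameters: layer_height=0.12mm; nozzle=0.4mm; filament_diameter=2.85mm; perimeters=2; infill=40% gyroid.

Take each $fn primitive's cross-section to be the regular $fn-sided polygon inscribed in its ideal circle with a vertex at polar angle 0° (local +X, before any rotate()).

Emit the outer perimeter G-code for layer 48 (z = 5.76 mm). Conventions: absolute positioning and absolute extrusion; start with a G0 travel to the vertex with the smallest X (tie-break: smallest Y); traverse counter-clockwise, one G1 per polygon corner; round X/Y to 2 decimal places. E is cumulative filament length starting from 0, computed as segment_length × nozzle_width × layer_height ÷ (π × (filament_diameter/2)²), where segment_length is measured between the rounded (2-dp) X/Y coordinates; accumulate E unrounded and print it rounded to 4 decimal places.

At z = 5.76 mm: the cylinder: section is a regular 16-gon, circumradius r=5; (rotated 15° about Z; rotation is an isometry so areas/perimeters/island counts are preserved). The outline is a single polygon with 16 vertices. Extrusion per mm of travel: 0.4 × 0.12 / (π × 1.425²) = 0.007524. Accumulating E over each segment gives final E = 0.2349.

G0 X-4.96 Y0.65 Z5.76
G1 X-4.83 Y-1.29 E0.0146
G1 X-3.97 Y-3.04 E0.0293
G1 X-2.50 Y-4.33 E0.0440
G1 X-0.65 Y-4.96 E0.0587
G1 X1.29 Y-4.83 E0.0734
G1 X3.04 Y-3.97 E0.0880
G1 X4.33 Y-2.50 E0.1027
G1 X4.96 Y-0.65 E0.1174
G1 X4.83 Y1.29 E0.1321
G1 X3.97 Y3.04 E0.1467
G1 X2.50 Y4.33 E0.1615
G1 X0.65 Y4.96 E0.1762
G1 X-1.29 Y4.83 E0.1908
G1 X-3.04 Y3.97 E0.2055
G1 X-4.33 Y2.50 E0.2202
G1 X-4.96 Y0.65 E0.2349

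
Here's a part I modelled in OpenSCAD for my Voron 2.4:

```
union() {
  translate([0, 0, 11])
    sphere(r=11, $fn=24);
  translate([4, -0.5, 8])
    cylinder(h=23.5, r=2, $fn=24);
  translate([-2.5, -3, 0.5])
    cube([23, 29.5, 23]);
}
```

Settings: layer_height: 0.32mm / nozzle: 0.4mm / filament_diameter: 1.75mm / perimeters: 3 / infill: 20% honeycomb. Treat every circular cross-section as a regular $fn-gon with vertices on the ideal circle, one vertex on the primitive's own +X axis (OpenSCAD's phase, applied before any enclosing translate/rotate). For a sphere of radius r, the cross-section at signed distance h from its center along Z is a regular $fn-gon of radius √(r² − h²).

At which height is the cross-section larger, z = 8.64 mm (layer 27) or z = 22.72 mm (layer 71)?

Layer 27 (z = 8.64): the r=11 sphere contributes a regular 24-gon of circumradius √(11²−2.36²) = 10.744 (area = (24/2)·10.744²·sin(360°/24) = 358.51 mm²); the cylinder at (4, -0.5): section is a regular 24-gon, circumradius r=2 (area = (24/2)·2.000²·sin(360°/24) = 12.42 mm²); the 23×29.5 cube at (-2.5, -3) contributes its full rectangle (area 678.50 mm²); Merging all regions: the regions partially overlap — summed areas 1049.43 mm² minus the doubly-counted overlap 167.63 mm² gives 881.80 mm² — area = 881.80 mm². So its area = 881.80 mm². Layer 71 (z = 22.72): the sphere is absent (|z−center|=11.720 > r=11); the r=2 cylinder at (4, -0.5) contributes a regular 24-gon of circumradius 2 (area = (24/2)·2.000²·sin(360°/24) = 12.42 mm²); the cube at (-2.5, -3) (footprint 23×29.5) is included at this height (area 678.50 mm²); Merging all regions: the r=2 cylinder at (4, -0.5) lies entirely inside the 23×29.5 cube at (-2.5, -3), so the union is just the 23×29.5 cube at (-2.5, -3) — area = 678.50 mm². So its area = 678.50 mm². Layer 27 is larger (881.80 vs 678.50 mm²).

layer 27 (z = 8.64 mm)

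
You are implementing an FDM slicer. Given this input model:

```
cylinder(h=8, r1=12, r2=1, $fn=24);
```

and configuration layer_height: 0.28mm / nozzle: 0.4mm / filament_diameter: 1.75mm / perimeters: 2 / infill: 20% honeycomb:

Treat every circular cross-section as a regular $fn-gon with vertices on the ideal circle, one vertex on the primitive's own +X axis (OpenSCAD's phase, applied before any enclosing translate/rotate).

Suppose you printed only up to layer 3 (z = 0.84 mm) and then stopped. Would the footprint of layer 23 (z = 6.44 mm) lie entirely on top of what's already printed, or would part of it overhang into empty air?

entirely on top

Compare the two slices. At z = 0.84: the cone: at t=0.105 of its height the radius interpolates to r₁+(r₂−r₁)t = 10.845, giving a regular 24-gon of that circumradius (area = (24/2)·10.845²·sin(360°/24) = 365.29 mm²). At z = 6.44: the cone contributes a regular 24-gon of circumradius 3.145 (interpolated between r1=12 and r2=1 at t=0.805) (area = (24/2)·3.145²·sin(360°/24) = 30.72 mm²). Checking containment: the cross-section at z = 6.44 is a subset of the cross-section at z = 0.84.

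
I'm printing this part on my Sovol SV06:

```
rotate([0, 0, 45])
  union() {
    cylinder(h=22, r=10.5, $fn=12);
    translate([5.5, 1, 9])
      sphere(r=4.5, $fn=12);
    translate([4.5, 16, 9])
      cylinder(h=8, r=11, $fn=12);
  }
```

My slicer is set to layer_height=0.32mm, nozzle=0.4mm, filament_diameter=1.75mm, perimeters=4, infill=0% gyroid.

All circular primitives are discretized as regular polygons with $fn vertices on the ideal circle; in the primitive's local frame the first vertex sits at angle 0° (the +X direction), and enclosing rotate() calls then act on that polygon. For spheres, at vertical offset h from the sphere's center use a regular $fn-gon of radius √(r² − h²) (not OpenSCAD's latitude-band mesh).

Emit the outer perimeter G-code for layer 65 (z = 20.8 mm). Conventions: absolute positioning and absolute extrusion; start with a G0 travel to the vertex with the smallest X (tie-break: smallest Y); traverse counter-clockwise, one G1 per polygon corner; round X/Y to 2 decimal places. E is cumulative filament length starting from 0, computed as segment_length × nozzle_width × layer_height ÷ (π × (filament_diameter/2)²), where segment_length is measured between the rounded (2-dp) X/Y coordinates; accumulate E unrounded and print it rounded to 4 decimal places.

G0 X-10.14 Y-2.72 Z20.80
G1 X-7.42 Y-7.42 E0.2890
G1 X-2.72 Y-10.14 E0.5780
G1 X2.72 Y-10.14 E0.8675
G1 X7.42 Y-7.42 E1.1564
G1 X10.14 Y-2.72 E1.4454
G1 X10.14 Y2.72 E1.7349
G1 X7.42 Y7.42 E2.0239
G1 X2.72 Y10.14 E2.3129
G1 X-2.72 Y10.14 E2.6024
G1 X-7.42 Y7.42 E2.8914
G1 X-10.14 Y2.72 E3.1803
G1 X-10.14 Y-2.72 E3.4698

At z = 20.8 mm: the r=10.5 cylinder gives a regular 12-gon of circumradius 10.5 (constant along its height); the sphere at (5.5, 1) is not intersected at this z (|z−center|=11.800 > r=4.5); the cylinder at (4.5, 16) is absent (z outside [9, 17]); Merging all regions: only the r=10.5 cylinder is present, so the union is just that shape — 1 connected region; (rotated 45° about Z; rotation is an isometry so areas/perimeters/island counts are preserved). The outline is a single polygon with 12 vertices. Extrusion per mm of travel: 0.4 × 0.32 / (π × 0.875²) = 0.053216. Accumulating E over each segment gives final E = 3.4698.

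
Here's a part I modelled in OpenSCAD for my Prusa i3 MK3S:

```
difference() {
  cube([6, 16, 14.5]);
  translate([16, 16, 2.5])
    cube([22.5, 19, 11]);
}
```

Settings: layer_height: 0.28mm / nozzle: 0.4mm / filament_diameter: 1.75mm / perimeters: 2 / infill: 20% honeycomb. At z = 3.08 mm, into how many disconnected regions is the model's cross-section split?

At z = 3.08 mm: the cube is present — its section is the full 6×16 rectangle; the cube at (16, 16) (footprint 22.5×19) is included at this height; Taking the first minus the rest: starting from the 6×16 cube, the 22.5×19 cube at (16, 16) misses the remaining region (no effect) — 1 connected region. The result has 1 disconnected region.

1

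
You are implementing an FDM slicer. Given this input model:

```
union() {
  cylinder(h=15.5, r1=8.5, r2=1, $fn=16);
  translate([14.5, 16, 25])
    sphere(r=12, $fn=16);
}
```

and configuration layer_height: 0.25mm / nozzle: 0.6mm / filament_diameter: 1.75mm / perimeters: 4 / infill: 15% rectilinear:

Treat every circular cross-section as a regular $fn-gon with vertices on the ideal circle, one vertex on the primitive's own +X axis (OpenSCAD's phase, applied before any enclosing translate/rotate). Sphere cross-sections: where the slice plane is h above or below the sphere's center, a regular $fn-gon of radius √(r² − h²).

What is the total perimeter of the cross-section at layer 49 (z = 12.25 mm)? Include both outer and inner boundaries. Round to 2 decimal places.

At z = 12.25 mm: the cone contributes a regular 16-gon of circumradius 2.573 (interpolated between r1=8.5 and r2=1 at t=0.790) (perimeter = 2·16·2.573·sin(180°/16) = 16.06 mm); the sphere at (14.5, 16) does not reach this height (|z−center|=12.750 > r=12); Merging all regions: only the cone is present, so the union is just that shape — boundary = 16.06 mm. Overall, the cross-section is a single solid region. Total boundary length (outer) = 16.06 mm.

16.06 mm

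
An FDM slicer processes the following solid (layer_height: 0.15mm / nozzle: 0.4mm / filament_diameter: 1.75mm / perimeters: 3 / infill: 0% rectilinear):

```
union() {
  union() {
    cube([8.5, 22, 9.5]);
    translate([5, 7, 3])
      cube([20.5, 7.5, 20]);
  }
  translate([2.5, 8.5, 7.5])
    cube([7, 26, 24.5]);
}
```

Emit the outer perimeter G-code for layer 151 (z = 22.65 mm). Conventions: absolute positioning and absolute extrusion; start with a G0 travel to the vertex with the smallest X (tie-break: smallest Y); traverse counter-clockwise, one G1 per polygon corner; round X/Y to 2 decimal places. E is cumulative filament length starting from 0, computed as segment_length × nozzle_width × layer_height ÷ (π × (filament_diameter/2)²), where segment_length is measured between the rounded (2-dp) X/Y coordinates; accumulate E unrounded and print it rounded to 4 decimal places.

At z = 22.65 mm: the cube does not reach this height (z outside [0, 9.5]); the cube at (5, 7) is present — its section is the full 20.5×7.5 rectangle; Combining (union): only the 20.5×7.5 cube at (5, 7) is present, so the union is just that shape — 1 connected region; the 7×26 cube at (2.5, 8.5) contributes its full rectangle; Combining (union): the regions partially overlap (shared area 27.00 mm²), so overlapping operands fuse into one piece — 1 connected region. The outline is a single polygon with 8 vertices. Extrusion per mm of travel: 0.4 × 0.15 / (π × 0.875²) = 0.024945. Accumulating E over each segment gives final E = 2.5195.

G0 X2.50 Y8.50 Z22.65
G1 X5.00 Y8.50 E0.0624
G1 X5.00 Y7.00 E0.0998
G1 X25.50 Y7.00 E0.6112
G1 X25.50 Y14.50 E0.7982
G1 X9.50 Y14.50 E1.1974
G1 X9.50 Y34.50 E1.6963
G1 X2.50 Y34.50 E1.8709
G1 X2.50 Y8.50 E2.5195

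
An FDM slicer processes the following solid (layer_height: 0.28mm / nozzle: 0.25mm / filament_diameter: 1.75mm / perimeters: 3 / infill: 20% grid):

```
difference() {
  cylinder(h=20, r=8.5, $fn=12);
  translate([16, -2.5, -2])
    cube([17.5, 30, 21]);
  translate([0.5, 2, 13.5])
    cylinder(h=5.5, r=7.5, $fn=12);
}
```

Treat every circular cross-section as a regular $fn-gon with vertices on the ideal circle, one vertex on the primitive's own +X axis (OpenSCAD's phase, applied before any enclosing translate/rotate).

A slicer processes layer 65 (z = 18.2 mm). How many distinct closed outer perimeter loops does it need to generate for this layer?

At z = 18.2 mm: the r=8.5 cylinder gives a regular 12-gon of circumradius 8.5 (constant along its height); the 17.5×30 cube at (16, -2.5) contributes its full rectangle; the r=7.5 cylinder at (0.5, 2) contributes a regular 12-gon of circumradius 7.5; Taking the first minus the rest: starting from the r=8.5 cylinder, the 17.5×30 cube at (16, -2.5) misses the remaining region (no effect); the r=7.5 cylinder at (0.5, 2) partially overlaps it — only the 157.02 mm² overlap (of its 168.75 mm²) is removed, clipping the outline — 1 connected region. The result has 1 disconnected region.

1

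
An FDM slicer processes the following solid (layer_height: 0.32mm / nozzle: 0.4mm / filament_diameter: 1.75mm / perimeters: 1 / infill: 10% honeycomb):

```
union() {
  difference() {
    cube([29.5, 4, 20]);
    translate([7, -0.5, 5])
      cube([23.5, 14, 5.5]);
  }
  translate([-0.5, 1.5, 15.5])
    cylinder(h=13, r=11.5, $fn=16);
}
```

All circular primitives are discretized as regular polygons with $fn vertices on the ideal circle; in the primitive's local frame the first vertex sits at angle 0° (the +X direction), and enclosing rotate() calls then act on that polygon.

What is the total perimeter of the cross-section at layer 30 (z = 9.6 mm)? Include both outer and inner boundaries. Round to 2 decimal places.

At z = 9.6 mm: the 29.5×4 cube contributes its full rectangle (perimeter 67.00 mm); the cube at (7, -0.5) is present — its section is the full 23.5×14 rectangle (perimeter 75.00 mm); After the difference (first − rest): starting from the 29.5×4 cube, the 23.5×14 cube at (7, -0.5) partially overlaps it — only the 90.00 mm² overlap (of its 329.00 mm²) is removed, clipping the outline — boundary = 22.00 mm; the cylinder at (-0.5, 1.5) is absent (z outside [15.5, 28.5]); Merging all regions: only that combined region is present, so the union is just that shape — boundary = 22.00 mm. Overall, the cross-section is a single solid region. Total boundary length (outer) = 22.00 mm.

22.00 mm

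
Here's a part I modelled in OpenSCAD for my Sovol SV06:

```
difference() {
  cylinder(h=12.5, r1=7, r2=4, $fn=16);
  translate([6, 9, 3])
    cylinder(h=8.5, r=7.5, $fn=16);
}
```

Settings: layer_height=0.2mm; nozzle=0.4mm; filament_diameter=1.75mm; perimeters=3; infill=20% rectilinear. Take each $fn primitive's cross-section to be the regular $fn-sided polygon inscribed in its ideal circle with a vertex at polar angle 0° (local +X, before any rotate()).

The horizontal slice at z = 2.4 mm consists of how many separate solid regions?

1

At z = 2.4 mm: the cone contributes a regular 16-gon of circumradius 6.424 (interpolated between r1=7 and r2=4 at t=0.192); the cylinder at (6, 9) is not intersected at this z (z outside [3, 11.5]); After the difference (first − rest): none of the subtracted shapes is present at this height, so the cone is unchanged — 1 connected region. The result has 1 disconnected region.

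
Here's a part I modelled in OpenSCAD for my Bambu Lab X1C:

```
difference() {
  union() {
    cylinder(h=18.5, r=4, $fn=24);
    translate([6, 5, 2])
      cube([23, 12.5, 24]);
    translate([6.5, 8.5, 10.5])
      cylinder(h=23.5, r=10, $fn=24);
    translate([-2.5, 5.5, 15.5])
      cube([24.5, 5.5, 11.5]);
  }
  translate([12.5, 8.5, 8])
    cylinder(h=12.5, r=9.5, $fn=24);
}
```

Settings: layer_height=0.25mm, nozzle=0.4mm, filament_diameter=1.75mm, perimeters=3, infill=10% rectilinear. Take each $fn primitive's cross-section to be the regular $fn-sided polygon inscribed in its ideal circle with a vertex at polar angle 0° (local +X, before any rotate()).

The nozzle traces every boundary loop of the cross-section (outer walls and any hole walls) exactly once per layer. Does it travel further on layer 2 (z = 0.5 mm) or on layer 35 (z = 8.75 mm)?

layer 35 (z = 8.75 mm)

Layer 2 (z = 0.5): the r=4 cylinder contributes a regular 24-gon of circumradius 4 (perimeter = 2·24·4.000·sin(180°/24) = 25.06 mm); the cube at (6, 5) is absent (z outside [2, 26]); the cylinder at (6.5, 8.5) does not reach this height (z outside [10.5, 34]); the cube at (-2.5, 5.5) is not intersected at this z (z outside [15.5, 27]); Merging all regions: only the r=4 cylinder is present, so the union is just that shape — boundary = 25.06 mm; the cylinder at (12.5, 8.5) is absent (z outside [8, 20.5]); After the difference (first − rest): none of the subtracted shapes is present at this height, so that combined region is unchanged — boundary = 25.06 mm. So its perimeter = 25.06 mm. Layer 35 (z = 8.75): the r=4 cylinder contributes a regular 24-gon of circumradius 4 (perimeter = 2·24·4.000·sin(180°/24) = 25.06 mm); the cube at (6, 5) (footprint 23×12.5) is included at this height (perimeter 71.00 mm); the cylinder at (6.5, 8.5) is not intersected at this z (z outside [10.5, 34]); the cube at (-2.5, 5.5) does not reach this height (z outside [15.5, 27]); Taking the union: the 2 present regions are separate (no shared area or edge), so areas and boundary lengths simply add and each stays a separate island — boundary = 96.06 mm; the cylinder at (12.5, 8.5): section is a regular 24-gon, circumradius r=9.5 (perimeter = 2·24·9.500·sin(180°/24) = 59.52 mm); Subtracting the remaining from the first: starting from that combined region, the r=9.5 cylinder at (12.5, 8.5) partially overlaps it — only the 179.50 mm² overlap (of its 280.30 mm²) is removed, clipping the outline — boundary = 84.43 mm. So its perimeter = 84.43 mm. Layer 35 is larger (84.43 vs 25.06 mm).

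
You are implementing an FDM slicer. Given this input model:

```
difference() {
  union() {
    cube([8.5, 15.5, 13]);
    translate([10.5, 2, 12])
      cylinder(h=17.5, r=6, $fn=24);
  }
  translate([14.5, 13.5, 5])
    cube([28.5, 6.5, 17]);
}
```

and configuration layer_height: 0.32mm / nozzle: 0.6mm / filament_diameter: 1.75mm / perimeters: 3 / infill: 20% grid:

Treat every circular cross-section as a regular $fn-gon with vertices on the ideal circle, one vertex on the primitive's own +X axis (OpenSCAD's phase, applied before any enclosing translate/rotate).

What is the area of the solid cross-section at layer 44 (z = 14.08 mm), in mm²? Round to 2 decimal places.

At z = 14.08 mm: the cube does not reach this height (z outside [0, 13]); the r=6 cylinder at (10.5, 2) gives a regular 24-gon of circumradius 6 (constant along its height) (area = (24/2)·6.000²·sin(360°/24) = 111.81 mm²); Merging all regions: only the r=6 cylinder at (10.5, 2) is present, so the union is just that shape — area = 111.81 mm²; the cube at (14.5, 13.5) (footprint 28.5×6.5) is included at this height (area 185.25 mm²); Taking the first minus the rest: starting from the result so far (111.81 mm²), the 28.5×6.5 cube at (14.5, 13.5) misses the remaining region (no effect) — area = 111.81 mm². Overall, the cross-section is a single solid region. Net area = 111.81 mm².

111.81 mm²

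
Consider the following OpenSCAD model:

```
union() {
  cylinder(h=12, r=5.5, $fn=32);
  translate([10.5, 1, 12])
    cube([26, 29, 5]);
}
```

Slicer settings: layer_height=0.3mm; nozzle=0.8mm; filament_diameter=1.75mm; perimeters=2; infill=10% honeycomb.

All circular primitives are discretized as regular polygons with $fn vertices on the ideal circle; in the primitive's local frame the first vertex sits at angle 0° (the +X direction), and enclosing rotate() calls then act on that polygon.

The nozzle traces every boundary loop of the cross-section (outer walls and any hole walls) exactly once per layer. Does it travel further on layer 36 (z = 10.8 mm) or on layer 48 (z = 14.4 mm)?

layer 48 (z = 14.4 mm)

Layer 36 (z = 10.8): the cylinder: section is a regular 32-gon, circumradius r=5.5 (perimeter = 2·32·5.500·sin(180°/32) = 34.50 mm); the cube at (10.5, 1) does not reach this height (z outside [12, 17]); Combining (union): only the r=5.5 cylinder is present, so the union is just that shape — boundary = 34.50 mm. So its perimeter = 34.50 mm. Layer 48 (z = 14.4): the cylinder does not reach this height (z outside [0, 12]); the cube at (10.5, 1) is present — its section is the full 26×29 rectangle (perimeter 110.00 mm); Merging all regions: only the 26×29 cube at (10.5, 1) is present, so the union is just that shape — boundary = 110.00 mm. So its perimeter = 110.00 mm. Layer 48 is larger (110.00 vs 34.50 mm).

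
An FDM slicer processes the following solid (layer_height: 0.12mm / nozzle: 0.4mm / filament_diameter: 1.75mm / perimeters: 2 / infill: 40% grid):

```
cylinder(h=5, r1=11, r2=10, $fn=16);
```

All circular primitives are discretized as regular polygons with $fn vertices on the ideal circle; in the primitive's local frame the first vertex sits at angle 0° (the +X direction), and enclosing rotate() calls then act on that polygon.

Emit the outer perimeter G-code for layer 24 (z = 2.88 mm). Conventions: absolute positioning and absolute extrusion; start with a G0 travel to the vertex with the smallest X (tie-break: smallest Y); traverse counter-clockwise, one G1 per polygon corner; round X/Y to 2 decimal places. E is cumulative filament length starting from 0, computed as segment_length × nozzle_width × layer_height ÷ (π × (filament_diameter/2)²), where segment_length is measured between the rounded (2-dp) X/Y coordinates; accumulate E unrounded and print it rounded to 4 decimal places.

G0 X-10.42 Y0.00 Z2.88
G1 X-9.63 Y-3.99 E0.0812
G1 X-7.37 Y-7.37 E0.1623
G1 X-3.99 Y-9.63 E0.2435
G1 X0.00 Y-10.42 E0.3246
G1 X3.99 Y-9.63 E0.4058
G1 X7.37 Y-7.37 E0.4869
G1 X9.63 Y-3.99 E0.5681
G1 X10.42 Y0.00 E0.6492
G1 X9.63 Y3.99 E0.7304
G1 X7.37 Y7.37 E0.8116
G1 X3.99 Y9.63 E0.8927
G1 X0.00 Y10.42 E0.9739
G1 X-3.99 Y9.63 E1.0550
G1 X-7.37 Y7.37 E1.1362
G1 X-9.63 Y3.99 E1.2173
G1 X-10.42 Y0.00 E1.2985

At z = 2.88 mm: the cone contributes a regular 16-gon of circumradius 10.424 (interpolated between r1=11 and r2=10 at t=0.576). The outline is a single polygon with 16 vertices. Extrusion per mm of travel: 0.4 × 0.12 / (π × 0.875²) = 0.019956. Accumulating E over each segment gives final E = 1.2985.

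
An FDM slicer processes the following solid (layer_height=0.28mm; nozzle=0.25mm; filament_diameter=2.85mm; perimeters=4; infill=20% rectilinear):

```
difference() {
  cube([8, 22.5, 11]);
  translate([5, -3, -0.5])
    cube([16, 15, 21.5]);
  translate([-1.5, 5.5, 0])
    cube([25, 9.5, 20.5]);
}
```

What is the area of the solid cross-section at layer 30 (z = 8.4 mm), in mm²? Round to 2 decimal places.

87.50 mm²

At z = 8.4 mm: the cube (footprint 8×22.5) is included at this height (area 180.00 mm²); the cube at (5, -3) is present — its section is the full 16×15 rectangle (area 240.00 mm²); the cube at (-1.5, 5.5) is present — its section is the full 25×9.5 rectangle (area 237.50 mm²); After the difference (first − rest): starting from the 8×22.5 cube (180.00 mm²), the 16×15 cube at (5, -3) partially overlaps it — only the 36.00 mm² overlap (of its 240.00 mm²) is removed, clipping the outline; the 25×9.5 cube at (-1.5, 5.5) partially overlaps it — only the 56.50 mm² overlap (of its 237.50 mm²) is removed, clipping the outline — area = 87.50 mm². Overall, the cross-section has 2 separate islands. Net area = 87.50 mm².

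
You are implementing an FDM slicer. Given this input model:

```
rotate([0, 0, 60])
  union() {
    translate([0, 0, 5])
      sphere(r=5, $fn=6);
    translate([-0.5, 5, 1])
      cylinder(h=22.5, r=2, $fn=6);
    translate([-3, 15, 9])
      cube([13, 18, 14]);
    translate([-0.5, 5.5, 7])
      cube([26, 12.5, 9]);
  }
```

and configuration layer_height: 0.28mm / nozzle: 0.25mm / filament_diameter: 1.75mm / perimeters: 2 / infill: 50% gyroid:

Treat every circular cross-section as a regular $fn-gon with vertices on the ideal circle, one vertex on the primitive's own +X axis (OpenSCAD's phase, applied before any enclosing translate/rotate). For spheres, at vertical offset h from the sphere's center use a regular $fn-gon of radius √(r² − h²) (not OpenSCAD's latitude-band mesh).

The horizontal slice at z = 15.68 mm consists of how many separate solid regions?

At z = 15.68 mm: the sphere is absent (|z−center|=10.680 > r=5); the cylinder at (-0.5, 5): section is a regular 6-gon, circumradius r=2; the cube at (-3, 15) is present — its section is the full 13×18 rectangle; the 26×12.5 cube at (-0.5, 5.5) contributes its full rectangle; Taking the union: the regions partially overlap (shared area 33.17 mm²), so overlapping operands fuse into one piece — 1 connected region; (rotated 60° about Z; rotation is an isometry so areas/perimeters/island counts are preserved). The result has 1 disconnected region.

1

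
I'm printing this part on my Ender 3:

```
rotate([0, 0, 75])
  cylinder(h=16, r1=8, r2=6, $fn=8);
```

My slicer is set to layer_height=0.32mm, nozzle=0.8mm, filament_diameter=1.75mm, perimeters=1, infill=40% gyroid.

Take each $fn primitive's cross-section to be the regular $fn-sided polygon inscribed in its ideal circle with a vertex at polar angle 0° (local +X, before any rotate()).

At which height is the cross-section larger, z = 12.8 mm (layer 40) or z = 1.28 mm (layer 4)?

layer 4 (z = 1.28 mm)

Layer 40 (z = 12.8): the cone (r1=8→r2=6) has section circumradius 6.400 here — a regular 8-gon (area = (8/2)·6.400²·sin(360°/8) = 115.85 mm²); (rotated 75° about Z; rotation is an isometry so areas/perimeters/island counts are preserved). So its area = 115.85 mm². Layer 4 (z = 1.28): the cone: at t=0.080 of its height the radius interpolates to r₁+(r₂−r₁)t = 7.840, giving a regular 8-gon of that circumradius (area = (8/2)·7.840²·sin(360°/8) = 173.85 mm²); (whole slice rotated 75° about Z — lengths, areas and connectivity unchanged). So its area = 173.85 mm². Layer 4 is larger (173.85 vs 115.85 mm²).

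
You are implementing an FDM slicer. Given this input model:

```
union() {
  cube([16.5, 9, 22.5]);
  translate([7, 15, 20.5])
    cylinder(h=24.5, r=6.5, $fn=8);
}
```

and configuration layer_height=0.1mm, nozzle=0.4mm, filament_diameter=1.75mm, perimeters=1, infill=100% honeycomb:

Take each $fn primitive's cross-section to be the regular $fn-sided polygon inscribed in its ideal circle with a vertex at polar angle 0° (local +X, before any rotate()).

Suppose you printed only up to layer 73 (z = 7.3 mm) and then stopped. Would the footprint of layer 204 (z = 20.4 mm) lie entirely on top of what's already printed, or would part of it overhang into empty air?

Compare the two slices. At z = 7.3: the cube (footprint 16.5×9) is included at this height (area 148.50 mm²); the cylinder at (7, 15) is not intersected at this z (z outside [20.5, 45]); Merging all regions: only the 16.5×9 cube is present, so the union is just that shape — area = 148.50 mm². At z = 20.4: the cube (footprint 16.5×9) is included at this height (area 148.50 mm²); the cylinder at (7, 15) is not intersected at this z (z outside [20.5, 45]); Combining (union): only the 16.5×9 cube is present, so the union is just that shape — area = 148.50 mm². Checking containment: the cross-section at z = 20.4 is a subset of the cross-section at z = 7.3.

entirely on top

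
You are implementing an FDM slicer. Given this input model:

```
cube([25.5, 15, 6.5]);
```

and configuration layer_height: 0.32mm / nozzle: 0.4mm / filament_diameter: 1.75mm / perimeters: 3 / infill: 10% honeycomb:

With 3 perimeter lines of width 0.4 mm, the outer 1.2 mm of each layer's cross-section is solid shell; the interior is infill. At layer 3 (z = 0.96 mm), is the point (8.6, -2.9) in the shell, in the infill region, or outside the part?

outside

At z = 0.96 mm: the cube is present — its section is the full 25.5×15 rectangle. Overall, the cross-section is a single solid region. The nearest boundary edge runs (0.00, 0.00)→(25.50, 0.00); distance from the point to it = 2.90 mm. The point is not inside any of the regions above, so it lies outside the cross-section (2.90 mm from the nearest boundary).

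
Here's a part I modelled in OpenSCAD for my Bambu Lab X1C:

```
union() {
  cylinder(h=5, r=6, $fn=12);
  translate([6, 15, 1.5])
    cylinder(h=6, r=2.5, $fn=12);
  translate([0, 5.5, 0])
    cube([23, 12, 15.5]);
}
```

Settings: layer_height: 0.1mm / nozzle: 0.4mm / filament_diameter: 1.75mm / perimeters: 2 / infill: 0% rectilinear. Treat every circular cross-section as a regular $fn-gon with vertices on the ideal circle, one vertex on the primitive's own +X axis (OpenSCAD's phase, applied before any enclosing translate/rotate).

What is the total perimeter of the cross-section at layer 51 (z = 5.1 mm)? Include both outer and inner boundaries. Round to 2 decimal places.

70.00 mm

At z = 5.1 mm: the cylinder is not intersected at this z (z outside [0, 5]); the cylinder at (6, 15): section is a regular 12-gon, circumradius r=2.5 (perimeter = 2·12·2.500·sin(180°/12) = 15.53 mm); the 23×12 cube at (0, 5.5) contributes its full rectangle (perimeter 70.00 mm); Combining (union): the r=2.5 cylinder at (6, 15) lies entirely inside the 23×12 cube at (0, 5.5), so the union is just the 23×12 cube at (0, 5.5) — boundary = 70.00 mm. Overall, the cross-section is a single solid region. Total boundary length (outer) = 70.00 mm.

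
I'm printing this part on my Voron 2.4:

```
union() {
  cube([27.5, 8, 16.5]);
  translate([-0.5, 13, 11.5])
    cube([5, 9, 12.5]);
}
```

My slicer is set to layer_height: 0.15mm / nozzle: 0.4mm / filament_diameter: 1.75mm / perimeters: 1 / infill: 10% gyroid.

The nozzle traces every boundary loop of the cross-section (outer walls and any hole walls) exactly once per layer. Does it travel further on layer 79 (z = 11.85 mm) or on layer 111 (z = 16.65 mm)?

layer 79 (z = 11.85 mm)

Layer 79 (z = 11.85): the cube is present — its section is the full 27.5×8 rectangle (perimeter 71.00 mm); the cube at (-0.5, 13) is present — its section is the full 5×9 rectangle (perimeter 28.00 mm); Combining (union): the 2 present regions are separate (no shared area or edge), so areas and boundary lengths simply add and each stays a separate island — boundary = 99.00 mm. So its perimeter = 99.00 mm. Layer 111 (z = 16.65): the cube does not reach this height (z outside [0, 16.5]); the cube at (-0.5, 13) (footprint 5×9) is included at this height (perimeter 28.00 mm); Taking the union: only the 5×9 cube at (-0.5, 13) is present, so the union is just that shape — boundary = 28.00 mm. So its perimeter = 28.00 mm. Layer 79 is larger (99.00 vs 28.00 mm).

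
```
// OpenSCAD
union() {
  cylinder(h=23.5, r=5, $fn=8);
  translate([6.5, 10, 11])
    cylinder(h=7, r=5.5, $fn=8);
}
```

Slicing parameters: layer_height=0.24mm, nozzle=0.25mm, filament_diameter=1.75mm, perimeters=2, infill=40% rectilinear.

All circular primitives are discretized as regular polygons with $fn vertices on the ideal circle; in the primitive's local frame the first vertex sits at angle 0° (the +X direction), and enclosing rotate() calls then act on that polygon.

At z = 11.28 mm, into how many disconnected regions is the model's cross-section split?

At z = 11.28 mm: the r=5 cylinder contributes a regular 8-gon of circumradius 5; the r=5.5 cylinder at (6.5, 10) gives a regular 8-gon of circumradius 5.5 (constant along its height); Taking the union: the 2 present regions are separate (no shared area or edge), so areas and boundary lengths simply add and each stays a separate island — 2 connected regions. The result has 2 disconnected regions.

2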